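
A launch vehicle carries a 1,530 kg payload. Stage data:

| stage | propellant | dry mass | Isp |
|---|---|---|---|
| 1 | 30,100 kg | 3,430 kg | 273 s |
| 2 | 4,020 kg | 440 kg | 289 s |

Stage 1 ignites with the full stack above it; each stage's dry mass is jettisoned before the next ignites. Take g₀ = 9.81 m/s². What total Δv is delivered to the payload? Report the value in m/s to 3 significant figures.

Δv ≈ 6990 m/s

Ignition mass of stage 1 = 30,100+3,430 + 4,020+440 + 1,530 = 39,520 kg.
Stage 1: m₀ = 39,520 kg, m_f = 39,520 − 30,100 = 9,420 kg; Δv = 273×9.81×ln(4.195) = 2678.1×1.4340 ≈ 3840 m/s.
Stage 2: m₀ = 5,990 kg, m_f = 5,990 − 4,020 = 1,970 kg; Δv = 289×9.81×ln(3.041) = 2835.1×1.1121 ≈ 3153 m/s.
Total Δv = 3840 + 3153 = 6993 m/s.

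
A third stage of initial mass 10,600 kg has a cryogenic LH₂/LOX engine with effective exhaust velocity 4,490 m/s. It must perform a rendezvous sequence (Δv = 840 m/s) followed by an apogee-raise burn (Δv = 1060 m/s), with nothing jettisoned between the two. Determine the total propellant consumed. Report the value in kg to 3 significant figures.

After the first burn: m = 10600 × exp(−840/4490.0) = 10600 × 0.82938 = 8,791.43 kg.
After the second burn: m = 8,791.43 × exp(−1060/4490.0) = 8,791.43 × 0.78972 = 6,942.77 kg.
Total propellant = m₀ − m_final = 10600 − 6,942.77 = 3,657.23 kg.

total propellant consumed ≈ 3660 kg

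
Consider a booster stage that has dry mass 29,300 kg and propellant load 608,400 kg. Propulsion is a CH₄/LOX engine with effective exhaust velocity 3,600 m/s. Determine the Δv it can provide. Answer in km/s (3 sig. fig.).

Δv ≈ 11.1 km/s

m₀ = m_dry + m_prop = 29,300 + 608,400 = 637,700 kg.
Using Δv = v_e ln(m₀/m_f): Δv = v_e · ln(m₀/m_f) = 3600.0 × ln(21.76) = 3600.0 × 3.0803 ≈ 11089.0 m/s.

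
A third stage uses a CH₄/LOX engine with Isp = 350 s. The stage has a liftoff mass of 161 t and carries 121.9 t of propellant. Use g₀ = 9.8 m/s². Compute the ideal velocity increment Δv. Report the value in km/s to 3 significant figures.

Δv ≈ 4.85 km/s

v_e = Isp · g₀ = 350 × 9.8 = 3430.0 m/s.
m_f = m₀ − m_prop = 161 − 121.9 = 39.1 t.
From the ideal rocket equation, Δv = v_e · ln(m₀/m_f) = 3430.0 × ln(4.118) = 3430.0 × 1.4153 ≈ 4854.4 m/s.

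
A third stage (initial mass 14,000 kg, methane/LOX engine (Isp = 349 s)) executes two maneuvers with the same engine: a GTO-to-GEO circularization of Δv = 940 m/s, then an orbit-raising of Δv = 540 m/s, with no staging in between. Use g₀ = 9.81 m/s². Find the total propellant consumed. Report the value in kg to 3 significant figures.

v_e = Isp · g₀ = 349 × 9.81 = 3423.7 m/s.
After the first burn: m = 14000 × exp(−940/3423.7) = 14000 × 0.75991 = 10,638.7 kg.
After the second burn: m = 10,638.7 × exp(−540/3423.7) = 10,638.7 × 0.85408 = 9,086.3 kg.
Total propellant = m₀ − m_final = 14000 − 9,086.3 = 4,913.7 kg.

total propellant consumed ≈ 4910 kg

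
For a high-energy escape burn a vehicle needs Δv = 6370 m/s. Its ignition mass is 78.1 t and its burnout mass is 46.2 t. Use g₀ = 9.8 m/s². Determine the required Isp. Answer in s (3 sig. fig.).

ln(m₀/m_f) = ln(78100/46200) = ln(1.69) = 0.5250.
Rocket equation: v_e = Δv / ln(m₀/m_f) = 6370 / 0.5250 = 12133.1 m/s.
Isp = v_e / g₀ = 12133.1 / 9.8 = 1238.1 s.

Isp ≈ 1240 s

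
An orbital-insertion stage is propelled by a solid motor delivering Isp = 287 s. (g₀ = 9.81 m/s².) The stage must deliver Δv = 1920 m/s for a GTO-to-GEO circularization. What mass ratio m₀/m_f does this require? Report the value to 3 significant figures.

v_e = Isp · g₀ = 287 × 9.81 = 2815.5 m/s.
Using Δv = v_e ln(m₀/m_f): m₀/m_f = exp(Δv / v_e) = exp(1920 / 2815.5) = exp(0.6819) = 1.9777.

mass ratio ≈ 1.98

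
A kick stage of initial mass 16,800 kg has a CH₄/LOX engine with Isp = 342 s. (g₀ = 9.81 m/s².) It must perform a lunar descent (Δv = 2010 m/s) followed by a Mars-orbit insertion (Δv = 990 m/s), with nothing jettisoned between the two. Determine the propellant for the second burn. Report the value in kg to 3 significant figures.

v_e = Isp · g₀ = 342 × 9.81 = 3355.0 m/s.
After the first burn: m = 16800 × exp(−2010/3355.0) = 16800 × 0.54930 = 9,228.24 kg.
After the second burn: m = 9,228.24 × exp(−990/3355.0) = 9,228.24 × 0.74447 = 6,870.15 kg.
Second-burn propellant = 9,228.24 − 6,870.15 = 2,358.09 kg.

propellant for the second burn ≈ 2360 kg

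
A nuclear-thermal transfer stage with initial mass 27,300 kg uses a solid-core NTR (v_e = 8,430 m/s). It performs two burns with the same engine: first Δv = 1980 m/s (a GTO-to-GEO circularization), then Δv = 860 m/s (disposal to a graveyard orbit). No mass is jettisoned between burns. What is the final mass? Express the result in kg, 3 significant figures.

final mass ≈ 19500 kg

After the first burn: m = 27300 × exp(−1980/8430.0) = 27300 × 0.79067 = 21,585.3 kg.
After the second burn: m = 21,585.3 × exp(−860/8430.0) = 21,585.3 × 0.90301 = 19,491.7 kg.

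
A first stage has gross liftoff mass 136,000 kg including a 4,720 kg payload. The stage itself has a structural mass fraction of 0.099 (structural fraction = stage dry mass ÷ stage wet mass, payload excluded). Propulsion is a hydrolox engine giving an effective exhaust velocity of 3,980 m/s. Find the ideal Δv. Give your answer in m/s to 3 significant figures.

Δv ≈ 8110 m/s

Stage wet mass = m₀ − payload = 136,000 − 4,720 = 131,280 kg.
Stage dry mass = ε × stage wet mass = 0.099 × 131,280 = 12,996.7 kg.
Burnout mass m_f = stage dry + payload = 12,996.7 + 4,720 = 17,716.7 kg.
Δv = v_e · ln(136,000/17,716.7) = 3980.0 × ln(7.676) = 3980.0 × 2.0381 ≈ 8112 m/s.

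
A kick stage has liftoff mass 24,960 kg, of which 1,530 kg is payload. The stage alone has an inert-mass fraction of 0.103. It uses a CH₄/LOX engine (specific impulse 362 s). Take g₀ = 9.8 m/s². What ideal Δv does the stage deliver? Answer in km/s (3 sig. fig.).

Stage wet mass = m₀ − payload = 24,960 − 1,530 = 23,430 kg.
Stage dry mass = ε × stage wet mass = 0.103 × 23,430 = 2,413.29 kg.
Burnout mass m_f = stage dry + payload = 2,413.29 + 1,530 = 3,943.29 kg.
v_e = Isp · g₀ = 362 × 9.8 = 3547.6 m/s.
Rocket equation: Δv = v_e · ln(24,960/3,943.29) = 3547.6 × ln(6.33) = 3547.6 × 1.8453 ≈ 6546 m/s.

Δv ≈ 6.55 km/s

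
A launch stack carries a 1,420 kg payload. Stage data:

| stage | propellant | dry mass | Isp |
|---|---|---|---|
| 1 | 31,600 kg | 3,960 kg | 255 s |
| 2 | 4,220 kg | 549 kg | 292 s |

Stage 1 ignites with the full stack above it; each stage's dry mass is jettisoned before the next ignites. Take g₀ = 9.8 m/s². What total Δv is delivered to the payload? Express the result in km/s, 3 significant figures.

Δv ≈ 6.81 km/s

Ignition mass of stage 1 = 31,600+3,960 + 4,220+549 + 1,420 = 41,749 kg.
Stage 1: m₀ = 41,749 kg, m_f = 41,749 − 31,600 = 10,149 kg; Δv = 255×9.8×ln(4.114) = 2499.0×1.4143 ≈ 3534 m/s.
Stage 2: m₀ = 6,189 kg, m_f = 6,189 − 4,220 = 1,969 kg; Δv = 292×9.8×ln(3.143) = 2861.6×1.1452 ≈ 3277 m/s.
Total Δv = 3534 + 3277 = 6811 m/s.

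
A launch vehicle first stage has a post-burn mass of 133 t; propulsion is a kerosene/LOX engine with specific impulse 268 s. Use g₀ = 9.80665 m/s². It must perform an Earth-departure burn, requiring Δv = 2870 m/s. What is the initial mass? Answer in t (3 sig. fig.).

v_e = Isp · g₀ = 268 × 9.80665 = 2628.2 m/s.
Rocket equation: m₀/m_f = exp(Δv / v_e) = exp(2870 / 2628.2) = exp(1.0920) = 2.9803.
m₀ = m_f × 2.9803 = 133 × 2.9803 = 396.38 t.

initial mass ≈ 396 t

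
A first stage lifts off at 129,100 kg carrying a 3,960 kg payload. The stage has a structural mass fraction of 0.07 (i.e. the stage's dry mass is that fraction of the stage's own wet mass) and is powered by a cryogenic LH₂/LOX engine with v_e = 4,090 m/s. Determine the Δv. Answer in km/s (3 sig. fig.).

Δv ≈ 9.48 km/s

Stage wet mass = m₀ − payload = 129,100 − 3,960 = 125,140 kg.
Stage dry mass = ε × stage wet mass = 0.07 × 125,140 = 8,759.8 kg.
Burnout mass m_f = stage dry + payload = 8,759.8 + 3,960 = 12,719.8 kg.
Rocket equation: Δv = v_e · ln(129,100/12,719.8) = 4090.0 × ln(10.15) = 4090.0 × 2.3174 ≈ 9478 m/s.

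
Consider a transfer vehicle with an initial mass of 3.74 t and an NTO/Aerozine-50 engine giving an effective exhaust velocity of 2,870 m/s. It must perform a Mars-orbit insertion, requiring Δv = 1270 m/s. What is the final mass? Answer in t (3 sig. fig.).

final mass ≈ 2.40 t

Rocket equation: m₀/m_f = exp(Δv / v_e) = exp(1270 / 2870.0) = exp(0.4425) = 1.5566.
m_f = m₀ / 1.5566 = 3.74 / 1.5566 = 2.40267 t.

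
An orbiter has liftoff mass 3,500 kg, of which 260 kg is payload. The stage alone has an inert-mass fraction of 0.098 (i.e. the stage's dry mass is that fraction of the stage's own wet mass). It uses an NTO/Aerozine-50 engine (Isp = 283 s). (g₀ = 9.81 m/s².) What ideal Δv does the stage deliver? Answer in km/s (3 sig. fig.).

Δv ≈ 5.00 km/s

Stage wet mass = m₀ − payload = 3,500 − 260 = 3,240 kg.
Stage dry mass = ε × stage wet mass = 0.098 × 3,240 = 317.52 kg.
Burnout mass m_f = stage dry + payload = 317.52 + 260 = 577.52 kg.
v_e = Isp · g₀ = 283 × 9.81 = 2776.2 m/s.
From the ideal rocket equation, Δv = v_e · ln(3,500/577.52) = 2776.2 × ln(6.06) = 2776.2 × 1.8018 ≈ 5002 m/s.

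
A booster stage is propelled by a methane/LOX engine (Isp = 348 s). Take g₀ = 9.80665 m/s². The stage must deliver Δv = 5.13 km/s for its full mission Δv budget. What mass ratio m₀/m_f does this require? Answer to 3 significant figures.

mass ratio ≈ 4.50

v_e = Isp · g₀ = 348 × 9.80665 = 3412.7 m/s.
m₀/m_f = exp(Δv / v_e) = exp(5130 / 3412.7) = exp(1.5032) = 4.4961.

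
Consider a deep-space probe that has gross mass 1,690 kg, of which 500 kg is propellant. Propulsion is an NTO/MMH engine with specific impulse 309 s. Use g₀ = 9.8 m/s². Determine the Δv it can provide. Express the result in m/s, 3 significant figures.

v_e = Isp · g₀ = 309 × 9.8 = 3028.2 m/s.
m_f = m₀ − m_prop = 1,690 − 500 = 1,190 kg.
By the Tsiolkovsky rocket equation, Δv = v_e · ln(m₀/m_f) = 3028.2 × ln(1.42) = 3028.2 × 0.3508 ≈ 1062.2 m/s.

Δv ≈ 1060 m/s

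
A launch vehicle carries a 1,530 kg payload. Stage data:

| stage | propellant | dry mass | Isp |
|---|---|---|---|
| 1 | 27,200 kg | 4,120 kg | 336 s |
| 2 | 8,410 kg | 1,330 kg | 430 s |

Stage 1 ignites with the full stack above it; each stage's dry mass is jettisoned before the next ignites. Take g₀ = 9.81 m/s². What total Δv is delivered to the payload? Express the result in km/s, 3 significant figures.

Δv ≈ 9.14 km/s

Ignition mass of stage 1 = 27,200+4,120 + 8,410+1,330 + 1,530 = 42,590 kg.
Stage 1: m₀ = 42,590 kg, m_f = 42,590 − 27,200 = 15,390 kg; Δv = 336×9.81×ln(2.767) = 3296.2×1.0179 ≈ 3355 m/s.
Stage 2: m₀ = 11,270 kg, m_f = 11,270 − 8,410 = 2,860 kg; Δv = 430×9.81×ln(3.941) = 4218.3×1.3713 ≈ 5785 m/s.
Total Δv = 3355 + 5785 = 9140 m/s.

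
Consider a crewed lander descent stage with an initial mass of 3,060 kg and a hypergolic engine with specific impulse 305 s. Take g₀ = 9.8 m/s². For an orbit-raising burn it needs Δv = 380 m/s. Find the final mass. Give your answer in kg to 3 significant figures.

final mass ≈ 2690 kg

v_e = Isp · g₀ = 305 × 9.8 = 2989.0 m/s.
By the Tsiolkovsky rocket equation, m₀/m_f = exp(Δv / v_e) = exp(380 / 2989.0) = exp(0.1271) = 1.1356.
m_f = m₀ / 1.1356 = 3,060 / 1.1356 = 2,694.61 kg.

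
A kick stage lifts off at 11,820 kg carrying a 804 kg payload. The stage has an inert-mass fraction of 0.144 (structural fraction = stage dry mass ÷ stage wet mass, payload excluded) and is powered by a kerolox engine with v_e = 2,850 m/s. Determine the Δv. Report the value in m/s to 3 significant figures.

Stage wet mass = m₀ − payload = 11,820 − 804 = 11,016 kg.
Stage dry mass = ε × stage wet mass = 0.144 × 11,016 = 1,586.3 kg.
Burnout mass m_f = stage dry + payload = 1,586.3 + 804 = 2,390.3 kg.
From the ideal rocket equation, Δv = v_e · ln(11,820/2,390.3) = 2850.0 × ln(4.945) = 2850.0 × 1.5984 ≈ 4555 m/s.

Δv ≈ 4560 m/s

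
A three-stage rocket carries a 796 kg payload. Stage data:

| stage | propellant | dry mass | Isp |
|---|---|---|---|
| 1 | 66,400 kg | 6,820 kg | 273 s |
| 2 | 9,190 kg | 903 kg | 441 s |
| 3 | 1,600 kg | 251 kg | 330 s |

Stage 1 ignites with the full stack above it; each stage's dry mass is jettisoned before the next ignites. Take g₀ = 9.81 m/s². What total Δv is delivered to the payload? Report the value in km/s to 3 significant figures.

Δv ≈ 12.5 km/s

Ignition mass of stage 1 = 66,400+6,820 + 9,190+903 + 1,600+251 + 796 = 85,960 kg.
Stage 1: m₀ = 85,960 kg, m_f = 85,960 − 66,400 = 19,560 kg; Δv = 273×9.81×ln(4.395) = 2678.1×1.4804 ≈ 3965 m/s.
Stage 2: m₀ = 12,740 kg, m_f = 12,740 − 9,190 = 3,550 kg; Δv = 441×9.81×ln(3.589) = 4326.2×1.2778 ≈ 5528 m/s.
Stage 3: m₀ = 2,647 kg, m_f = 2,647 − 1,600 = 1,047 kg; Δv = 330×9.81×ln(2.528) = 3237.3×0.9275 ≈ 3003 m/s.
Total Δv = 3965 + 5528 + 3003 = 12496 m/s.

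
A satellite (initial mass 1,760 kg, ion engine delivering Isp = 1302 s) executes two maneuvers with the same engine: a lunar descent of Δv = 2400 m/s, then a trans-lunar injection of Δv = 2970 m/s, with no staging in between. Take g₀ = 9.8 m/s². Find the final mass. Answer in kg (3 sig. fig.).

v_e = Isp · g₀ = 1302 × 9.8 = 12759.6 m/s.
After the first burn: m = 1760 × exp(−2400/12759.6) = 1760 × 0.82854 = 1,458.23 kg.
After the second burn: m = 1,458.23 × exp(−2970/12759.6) = 1,458.23 × 0.79234 = 1,155.41 kg.

final mass ≈ 1160 kg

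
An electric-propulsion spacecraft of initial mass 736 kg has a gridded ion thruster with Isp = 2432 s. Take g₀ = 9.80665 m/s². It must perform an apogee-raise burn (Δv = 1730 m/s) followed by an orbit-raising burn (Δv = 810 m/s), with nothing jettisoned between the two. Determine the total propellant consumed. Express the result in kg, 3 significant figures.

total propellant consumed ≈ 74.4 kg

v_e = Isp · g₀ = 2432 × 9.80665 = 23849.8 m/s.
After the first burn: m = 736 × exp(−1730/23849.8) = 736 × 0.93003 = 684.502 kg.
After the second burn: m = 684.502 × exp(−810/23849.8) = 684.502 × 0.96661 = 661.646 kg.
Total propellant = m₀ − m_final = 736 − 661.646 = 74.354 kg.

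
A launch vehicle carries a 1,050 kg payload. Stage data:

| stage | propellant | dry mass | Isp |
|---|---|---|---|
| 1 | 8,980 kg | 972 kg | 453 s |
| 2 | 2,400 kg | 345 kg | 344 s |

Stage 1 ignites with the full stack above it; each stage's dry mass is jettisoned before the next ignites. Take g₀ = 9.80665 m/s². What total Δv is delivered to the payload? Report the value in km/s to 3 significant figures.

Δv ≈ 8.08 km/s

Ignition mass of stage 1 = 8,980+972 + 2,400+345 + 1,050 = 13,747 kg.
Stage 1: m₀ = 13,747 kg, m_f = 13,747 − 8,980 = 4,767 kg; Δv = 453×9.80665×ln(2.884) = 4442.4×1.0591 ≈ 4705 m/s.
Stage 2: m₀ = 3,795 kg, m_f = 3,795 − 2,400 = 1,395 kg; Δv = 344×9.80665×ln(2.72) = 3373.5×1.0008 ≈ 3376 m/s.
Total Δv = 4705 + 3376 = 8081 m/s.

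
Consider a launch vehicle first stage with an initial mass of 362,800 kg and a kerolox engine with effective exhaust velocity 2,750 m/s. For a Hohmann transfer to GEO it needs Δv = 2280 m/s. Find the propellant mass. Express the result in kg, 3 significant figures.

propellant mass ≈ 204000 kg

Rocket equation: m₀/m_f = exp(Δv / v_e) = exp(2280 / 2750.0) = exp(0.8291) = 2.2912.
m_f = 362,800 / 2.2912 = 158,345 kg, so propellant = m₀ − m_f = 362,800 − 158,345 = 204,455 kg.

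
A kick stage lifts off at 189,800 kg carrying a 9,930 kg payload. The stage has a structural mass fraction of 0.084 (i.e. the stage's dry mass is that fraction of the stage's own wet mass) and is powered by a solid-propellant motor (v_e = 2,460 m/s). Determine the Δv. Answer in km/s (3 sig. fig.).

Δv ≈ 4.98 km/s

Stage wet mass = m₀ − payload = 189,800 − 9,930 = 179,870 kg.
Stage dry mass = ε × stage wet mass = 0.084 × 179,870 = 15,109.1 kg.
Burnout mass m_f = stage dry + payload = 15,109.1 + 9,930 = 25,039.1 kg.
Δv = v_e · ln(189,800/25,039.1) = 2460.0 × ln(7.58) = 2460.0 × 2.0255 ≈ 4983 m/s.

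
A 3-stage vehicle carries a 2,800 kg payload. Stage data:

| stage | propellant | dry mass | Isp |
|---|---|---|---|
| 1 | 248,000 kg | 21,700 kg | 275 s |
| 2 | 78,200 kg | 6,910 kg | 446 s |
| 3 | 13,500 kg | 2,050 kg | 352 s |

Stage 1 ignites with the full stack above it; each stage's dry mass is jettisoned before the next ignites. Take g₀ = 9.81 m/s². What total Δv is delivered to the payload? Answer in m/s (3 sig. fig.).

Ignition mass of stage 1 = 248,000+21,700 + 78,200+6,910 + 13,500+2,050 + 2,800 = 373,160 kg.
Stage 1: m₀ = 373,160 kg, m_f = 373,160 − 248,000 = 125,160 kg; Δv = 275×9.81×ln(2.981) = 2697.8×1.0924 ≈ 2947 m/s.
Stage 2: m₀ = 103,460 kg, m_f = 103,460 − 78,200 = 25,260 kg; Δv = 446×9.81×ln(4.096) = 4375.3×1.4100 ≈ 6169 m/s.
Stage 3: m₀ = 18,350 kg, m_f = 18,350 − 13,500 = 4,850 kg; Δv = 352×9.81×ln(3.784) = 3453.1×1.3307 ≈ 4595 m/s.
Total Δv = 2947 + 6169 + 4595 = 13711 m/s.

Δv ≈ 13700 m/s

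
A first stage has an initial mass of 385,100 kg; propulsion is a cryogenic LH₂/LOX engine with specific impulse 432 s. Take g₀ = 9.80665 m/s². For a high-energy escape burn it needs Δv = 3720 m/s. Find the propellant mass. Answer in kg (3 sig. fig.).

propellant mass ≈ 225000 kg

v_e = Isp · g₀ = 432 × 9.80665 = 4236.5 m/s.
m₀/m_f = exp(Δv / v_e) = exp(3720 / 4236.5) = exp(0.8781) = 2.4063.
m_f = 385,100 / 2.4063 = 160,038 kg, so propellant = m₀ − m_f = 385,100 − 160,038 = 225,062 kg.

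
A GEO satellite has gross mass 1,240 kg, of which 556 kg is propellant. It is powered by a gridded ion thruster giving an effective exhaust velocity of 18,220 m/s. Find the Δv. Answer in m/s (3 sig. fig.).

Δv ≈ 10800 m/s

m_f = m₀ − m_prop = 1,240 − 556 = 684 kg.
Using Δv = v_e ln(m₀/m_f): Δv = v_e · ln(m₀/m_f) = 18220.0 × ln(1.813) = 18220.0 × 0.5949 ≈ 10839.2 m/s.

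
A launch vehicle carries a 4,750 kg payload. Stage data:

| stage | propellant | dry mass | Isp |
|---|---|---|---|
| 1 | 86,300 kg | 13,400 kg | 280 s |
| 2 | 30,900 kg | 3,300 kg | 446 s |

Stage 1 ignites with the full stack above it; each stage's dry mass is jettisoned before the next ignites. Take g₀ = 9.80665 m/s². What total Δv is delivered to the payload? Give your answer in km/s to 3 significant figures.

Δv ≈ 9.57 km/s

Ignition mass of stage 1 = 86,300+13,400 + 30,900+3,300 + 4,750 = 138,650 kg.
Stage 1: m₀ = 138,650 kg, m_f = 138,650 − 86,300 = 52,350 kg; Δv = 280×9.80665×ln(2.649) = 2745.9×0.9740 ≈ 2674 m/s.
Stage 2: m₀ = 38,950 kg, m_f = 38,950 − 30,900 = 8,050 kg; Δv = 446×9.80665×ln(4.839) = 4373.8×1.5766 ≈ 6896 m/s.
Total Δv = 2674 + 6896 = 9570 m/s.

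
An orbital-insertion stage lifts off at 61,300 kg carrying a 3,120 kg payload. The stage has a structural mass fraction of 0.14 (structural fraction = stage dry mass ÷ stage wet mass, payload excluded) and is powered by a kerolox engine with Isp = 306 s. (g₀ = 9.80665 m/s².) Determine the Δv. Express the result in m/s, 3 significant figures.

Δv ≈ 5080 m/s

Stage wet mass = m₀ − payload = 61,300 − 3,120 = 58,180 kg.
Stage dry mass = ε × stage wet mass = 0.14 × 58,180 = 8,145.2 kg.
Burnout mass m_f = stage dry + payload = 8,145.2 + 3,120 = 11,265.2 kg.
v_e = Isp · g₀ = 306 × 9.80665 = 3000.8 m/s.
From the ideal rocket equation, Δv = v_e · ln(61,300/11,265.2) = 3000.8 × ln(5.442) = 3000.8 × 1.6941 ≈ 5084 m/s.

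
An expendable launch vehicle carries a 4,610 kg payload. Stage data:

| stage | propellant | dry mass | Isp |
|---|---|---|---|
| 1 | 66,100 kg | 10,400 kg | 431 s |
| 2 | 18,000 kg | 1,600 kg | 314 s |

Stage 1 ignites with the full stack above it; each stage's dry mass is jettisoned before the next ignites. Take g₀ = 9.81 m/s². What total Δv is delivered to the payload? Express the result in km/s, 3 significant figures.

Ignition mass of stage 1 = 66,100+10,400 + 18,000+1,600 + 4,610 = 100,710 kg.
Stage 1: m₀ = 100,710 kg, m_f = 100,710 − 66,100 = 34,610 kg; Δv = 431×9.81×ln(2.91) = 4228.1×1.0681 ≈ 4516 m/s.
Stage 2: m₀ = 24,210 kg, m_f = 24,210 − 18,000 = 6,210 kg; Δv = 314×9.81×ln(3.899) = 3080.3×1.3606 ≈ 4191 m/s.
Total Δv = 4516 + 4191 = 8707 m/s.

Δv ≈ 8.71 km/s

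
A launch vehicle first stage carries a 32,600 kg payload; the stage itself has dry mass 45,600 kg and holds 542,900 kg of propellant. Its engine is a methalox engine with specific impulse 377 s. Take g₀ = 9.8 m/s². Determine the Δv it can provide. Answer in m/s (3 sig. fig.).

Δv ≈ 7660 m/s

v_e = Isp · g₀ = 377 × 9.8 = 3694.6 m/s.
m₀ = payload + dry + propellant = 32,600 + 45,600 + 542,900 = 621,100 kg.
m_f = payload + dry = 32,600 + 45,600 = 78,200 kg.
Δv = v_e · ln(m₀/m_f) = 3694.6 × ln(7.942) = 3694.6 × 2.0722 ≈ 7656.0 m/s.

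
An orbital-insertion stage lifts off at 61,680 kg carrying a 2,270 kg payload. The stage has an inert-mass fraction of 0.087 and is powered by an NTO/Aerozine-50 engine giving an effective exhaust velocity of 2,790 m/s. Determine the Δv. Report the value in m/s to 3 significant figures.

Stage wet mass = m₀ − payload = 61,680 − 2,270 = 59,410 kg.
Stage dry mass = ε × stage wet mass = 0.087 × 59,410 = 5,168.67 kg.
Burnout mass m_f = stage dry + payload = 5,168.67 + 2,270 = 7,438.67 kg.
Δv = v_e · ln(61,680/7,438.67) = 2790.0 × ln(8.292) = 2790.0 × 2.1153 ≈ 5902 m/s.

Δv ≈ 5900 m/s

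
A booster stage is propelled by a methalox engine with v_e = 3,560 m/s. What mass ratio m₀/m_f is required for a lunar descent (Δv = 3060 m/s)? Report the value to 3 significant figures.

mass ratio ≈ 2.36

From the ideal rocket equation, m₀/m_f = exp(Δv / v_e) = exp(3060 / 3560.0) = exp(0.8596) = 2.3621.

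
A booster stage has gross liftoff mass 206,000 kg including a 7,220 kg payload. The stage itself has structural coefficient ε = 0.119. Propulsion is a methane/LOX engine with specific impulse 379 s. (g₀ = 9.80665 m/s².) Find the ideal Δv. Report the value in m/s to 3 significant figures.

Δv ≈ 7050 m/s

Stage wet mass = m₀ − payload = 206,000 − 7,220 = 198,780 kg.
Stage dry mass = ε × stage wet mass = 0.119 × 198,780 = 23,654.8 kg.
Burnout mass m_f = stage dry + payload = 23,654.8 + 7,220 = 30,874.8 kg.
v_e = Isp · g₀ = 379 × 9.80665 = 3716.7 m/s.
Using Δv = v_e ln(m₀/m_f): Δv = v_e · ln(206,000/30,874.8) = 3716.7 × ln(6.672) = 3716.7 × 1.8979 ≈ 7054 m/s.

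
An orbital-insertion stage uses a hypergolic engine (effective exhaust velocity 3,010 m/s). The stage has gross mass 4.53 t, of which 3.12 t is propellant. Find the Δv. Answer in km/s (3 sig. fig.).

Δv ≈ 3.51 km/s

m_f = m₀ − m_prop = 4.53 − 3.12 = 1.41 t.
By the Tsiolkovsky rocket equation, Δv = v_e · ln(m₀/m_f) = 3010.0 × ln(3.213) = 3010.0 × 1.1671 ≈ 3513.1 m/s.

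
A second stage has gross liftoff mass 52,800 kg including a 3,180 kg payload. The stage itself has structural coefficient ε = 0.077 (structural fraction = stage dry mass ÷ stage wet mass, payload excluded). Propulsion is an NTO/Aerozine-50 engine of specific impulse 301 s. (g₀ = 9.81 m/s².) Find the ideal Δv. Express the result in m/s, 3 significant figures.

Δv ≈ 5970 m/s

Stage wet mass = m₀ − payload = 52,800 − 3,180 = 49,620 kg.
Stage dry mass = ε × stage wet mass = 0.077 × 49,620 = 3,820.74 kg.
Burnout mass m_f = stage dry + payload = 3,820.74 + 3,180 = 7,000.74 kg.
v_e = Isp · g₀ = 301 × 9.81 = 2952.8 m/s.
From the ideal rocket equation, Δv = v_e · ln(52,800/7,000.74) = 2952.8 × ln(7.542) = 2952.8 × 2.0205 ≈ 5966 m/s.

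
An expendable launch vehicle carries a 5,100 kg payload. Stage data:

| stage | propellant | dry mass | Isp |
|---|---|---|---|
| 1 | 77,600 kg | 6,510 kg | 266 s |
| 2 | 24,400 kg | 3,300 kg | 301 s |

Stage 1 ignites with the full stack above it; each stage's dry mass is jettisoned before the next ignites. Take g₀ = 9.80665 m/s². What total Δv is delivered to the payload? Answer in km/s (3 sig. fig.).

Ignition mass of stage 1 = 77,600+6,510 + 24,400+3,300 + 5,100 = 116,910 kg.
Stage 1: m₀ = 116,910 kg, m_f = 116,910 − 77,600 = 39,310 kg; Δv = 266×9.80665×ln(2.974) = 2608.6×1.0899 ≈ 2843 m/s.
Stage 2: m₀ = 32,800 kg, m_f = 32,800 − 24,400 = 8,400 kg; Δv = 301×9.80665×ln(3.905) = 2951.8×1.3622 ≈ 4021 m/s.
Total Δv = 2843 + 4021 = 6864 m/s.

Δv ≈ 6.86 km/s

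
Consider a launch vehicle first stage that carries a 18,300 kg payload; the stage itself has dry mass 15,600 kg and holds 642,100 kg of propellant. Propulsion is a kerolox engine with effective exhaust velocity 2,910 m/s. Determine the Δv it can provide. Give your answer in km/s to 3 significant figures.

m₀ = payload + dry + propellant = 18,300 + 15,600 + 642,100 = 676,000 kg.
m_f = payload + dry = 18,300 + 15,600 = 33,900 kg.
Using Δv = v_e ln(m₀/m_f): Δv = v_e · ln(m₀/m_f) = 2910.0 × ln(19.94) = 2910.0 × 2.9928 ≈ 8709.0 m/s.

Δv ≈ 8.71 km/s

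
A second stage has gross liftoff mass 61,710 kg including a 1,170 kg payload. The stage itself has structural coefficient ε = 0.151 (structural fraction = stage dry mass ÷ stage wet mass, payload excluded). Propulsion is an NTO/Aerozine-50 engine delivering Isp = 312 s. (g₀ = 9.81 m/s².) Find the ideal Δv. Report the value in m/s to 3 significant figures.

Δv ≈ 5480 m/s

Stage wet mass = m₀ − payload = 61,710 − 1,170 = 60,540 kg.
Stage dry mass = ε × stage wet mass = 0.151 × 60,540 = 9,141.54 kg.
Burnout mass m_f = stage dry + payload = 9,141.54 + 1,170 = 10,311.54 kg.
v_e = Isp · g₀ = 312 × 9.81 = 3060.7 m/s.
From the ideal rocket equation, Δv = v_e · ln(61,710/10,311.54) = 3060.7 × ln(5.985) = 3060.7 × 1.7892 ≈ 5476 m/s.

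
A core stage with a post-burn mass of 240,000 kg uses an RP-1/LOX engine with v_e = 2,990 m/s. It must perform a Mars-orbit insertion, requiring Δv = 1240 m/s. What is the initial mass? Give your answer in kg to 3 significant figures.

m₀/m_f = exp(Δv / v_e) = exp(1240 / 2990.0) = exp(0.4147) = 1.5139.
m₀ = m_f × 1.5139 = 240,000 × 1.5139 = 363,336 kg.

initial mass ≈ 363000 kg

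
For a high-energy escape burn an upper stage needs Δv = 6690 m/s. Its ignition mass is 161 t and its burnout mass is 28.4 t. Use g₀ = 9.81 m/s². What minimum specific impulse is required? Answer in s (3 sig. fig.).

ln(m₀/m_f) = ln(161000/28400) = ln(5.669) = 1.7350.
v_e = Δv / ln(m₀/m_f) = 6690 / 1.7350 = 3855.9 m/s.
Isp = v_e / g₀ = 3855.9 / 9.81 = 393.1 s.

Isp ≈ 393 s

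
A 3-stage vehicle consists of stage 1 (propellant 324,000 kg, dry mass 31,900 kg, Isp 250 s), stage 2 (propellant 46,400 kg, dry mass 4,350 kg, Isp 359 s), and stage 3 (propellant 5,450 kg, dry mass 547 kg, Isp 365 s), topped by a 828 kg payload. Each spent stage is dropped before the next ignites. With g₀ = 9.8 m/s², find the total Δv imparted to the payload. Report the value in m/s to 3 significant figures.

Δv ≈ 15200 m/s

Ignition mass of stage 1 = 324,000+31,900 + 46,400+4,350 + 5,450+547 + 828 = 413,475 kg.
Stage 1: m₀ = 413,475 kg, m_f = 413,475 − 324,000 = 89,475 kg; Δv = 250×9.8×ln(4.621) = 2450.0×1.5306 ≈ 3750 m/s.
Stage 2: m₀ = 57,575 kg, m_f = 57,575 − 46,400 = 11,175 kg; Δv = 359×9.8×ln(5.152) = 3518.2×1.6394 ≈ 5768 m/s.
Stage 3: m₀ = 6,825 kg, m_f = 6,825 − 5,450 = 1,375 kg; Δv = 365×9.8×ln(4.964) = 3577.0×1.6021 ≈ 5731 m/s.
Total Δv = 3750 + 5768 + 5731 = 15249 m/s.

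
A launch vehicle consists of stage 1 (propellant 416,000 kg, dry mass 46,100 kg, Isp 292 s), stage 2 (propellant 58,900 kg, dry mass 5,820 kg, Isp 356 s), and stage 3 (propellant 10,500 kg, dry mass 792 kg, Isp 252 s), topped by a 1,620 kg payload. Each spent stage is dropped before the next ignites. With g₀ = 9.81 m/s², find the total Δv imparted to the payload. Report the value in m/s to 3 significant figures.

Ignition mass of stage 1 = 416,000+46,100 + 58,900+5,820 + 10,500+792 + 1,620 = 539,732 kg.
Stage 1: m₀ = 539,732 kg, m_f = 539,732 − 416,000 = 123,732 kg; Δv = 292×9.81×ln(4.362) = 2864.5×1.4730 ≈ 4219 m/s.
Stage 2: m₀ = 77,632 kg, m_f = 77,632 − 58,900 = 18,732 kg; Δv = 356×9.81×ln(4.144) = 3492.4×1.4217 ≈ 4965 m/s.
Stage 3: m₀ = 12,912 kg, m_f = 12,912 − 10,500 = 2,412 kg; Δv = 252×9.81×ln(5.353) = 2472.1×1.6777 ≈ 4147 m/s.
Total Δv = 4219 + 4965 + 4147 = 13331 m/s.

Δv ≈ 13300 m/s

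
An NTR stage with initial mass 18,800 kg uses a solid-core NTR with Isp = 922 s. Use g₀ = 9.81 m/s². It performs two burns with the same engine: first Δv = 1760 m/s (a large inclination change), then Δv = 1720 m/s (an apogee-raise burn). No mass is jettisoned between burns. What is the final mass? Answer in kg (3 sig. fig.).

final mass ≈ 12800 kg

v_e = Isp · g₀ = 922 × 9.81 = 9044.8 m/s.
After the first burn: m = 18800 × exp(−1760/9044.8) = 18800 × 0.82317 = 15,475.6 kg.
After the second burn: m = 15,475.6 × exp(−1720/9044.8) = 15,475.6 × 0.82682 = 12,795.5 kg.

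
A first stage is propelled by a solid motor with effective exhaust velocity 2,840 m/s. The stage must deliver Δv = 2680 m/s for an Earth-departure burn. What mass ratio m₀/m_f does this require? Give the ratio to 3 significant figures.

From the ideal rocket equation, m₀/m_f = exp(Δv / v_e) = exp(2680 / 2840.0) = exp(0.9437) = 2.5694.

mass ratio ≈ 2.57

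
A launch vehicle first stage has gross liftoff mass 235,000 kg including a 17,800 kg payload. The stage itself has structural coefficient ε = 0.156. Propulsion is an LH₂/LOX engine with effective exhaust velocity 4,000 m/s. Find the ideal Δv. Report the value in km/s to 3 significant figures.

Stage wet mass = m₀ − payload = 235,000 − 17,800 = 217,200 kg.
Stage dry mass = ε × stage wet mass = 0.156 × 217,200 = 33,883.2 kg.
Burnout mass m_f = stage dry + payload = 33,883.2 + 17,800 = 51,683.2 kg.
Using Δv = v_e ln(m₀/m_f): Δv = v_e · ln(235,000/51,683.2) = 4000.0 × ln(4.547) = 4000.0 × 1.5145 ≈ 6058 m/s.

Δv ≈ 6.06 km/s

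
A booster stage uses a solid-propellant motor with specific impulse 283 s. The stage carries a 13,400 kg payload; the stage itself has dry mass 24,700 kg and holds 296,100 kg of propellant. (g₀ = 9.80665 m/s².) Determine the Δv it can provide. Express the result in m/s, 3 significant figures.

v_e = Isp · g₀ = 283 × 9.80665 = 2775.3 m/s.
m₀ = payload + dry + propellant = 13,400 + 24,700 + 296,100 = 334,200 kg.
m_f = payload + dry = 13,400 + 24,700 = 38,100 kg.
Rocket equation: Δv = v_e · ln(m₀/m_f) = 2775.3 × ln(8.772) = 2775.3 × 2.1715 ≈ 6026.6 m/s.

Δv ≈ 6030 m/s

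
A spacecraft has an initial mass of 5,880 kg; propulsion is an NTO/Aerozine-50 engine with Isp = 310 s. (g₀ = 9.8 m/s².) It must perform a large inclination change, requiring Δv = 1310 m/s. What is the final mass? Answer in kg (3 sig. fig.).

final mass ≈ 3820 kg

v_e = Isp · g₀ = 310 × 9.8 = 3038.0 m/s.
m₀/m_f = exp(Δv / v_e) = exp(1310 / 3038.0) = exp(0.4312) = 1.5391.
m_f = m₀ / 1.5391 = 5,880 / 1.5391 = 3,820.41 kg.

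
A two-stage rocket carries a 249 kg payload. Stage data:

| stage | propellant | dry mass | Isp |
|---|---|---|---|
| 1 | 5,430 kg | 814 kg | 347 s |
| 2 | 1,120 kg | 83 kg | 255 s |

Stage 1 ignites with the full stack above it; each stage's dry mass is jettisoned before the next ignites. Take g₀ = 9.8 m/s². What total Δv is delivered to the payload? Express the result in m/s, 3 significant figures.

Ignition mass of stage 1 = 5,430+814 + 1,120+83 + 249 = 7,696 kg.
Stage 1: m₀ = 7,696 kg, m_f = 7,696 − 5,430 = 2,266 kg; Δv = 347×9.8×ln(3.396) = 3400.6×1.2227 ≈ 4158 m/s.
Stage 2: m₀ = 1,452 kg, m_f = 1,452 − 1,120 = 332 kg; Δv = 255×9.8×ln(4.373) = 2499.0×1.4756 ≈ 3687 m/s.
Total Δv = 4158 + 3687 = 7845 m/s.

Δv ≈ 7850 m/s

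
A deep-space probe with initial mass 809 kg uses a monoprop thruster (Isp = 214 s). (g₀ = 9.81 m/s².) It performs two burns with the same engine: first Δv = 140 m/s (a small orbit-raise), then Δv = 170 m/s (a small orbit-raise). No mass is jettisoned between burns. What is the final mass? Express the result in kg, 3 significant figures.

v_e = Isp · g₀ = 214 × 9.81 = 2099.3 m/s.
After the first burn: m = 809 × exp(−140/2099.3) = 809 × 0.93549 = 756.811 kg.
After the second burn: m = 756.811 × exp(−170/2099.3) = 756.811 × 0.92221 = 697.939 kg.

final mass ≈ 698 kg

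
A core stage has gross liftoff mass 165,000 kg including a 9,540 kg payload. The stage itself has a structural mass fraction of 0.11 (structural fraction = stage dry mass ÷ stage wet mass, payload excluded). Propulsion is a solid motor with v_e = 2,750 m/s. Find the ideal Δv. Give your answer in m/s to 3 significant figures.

Δv ≈ 5010 m/s

Stage wet mass = m₀ − payload = 165,000 − 9,540 = 155,460 kg.
Stage dry mass = ε × stage wet mass = 0.11 × 155,460 = 17,100.6 kg.
Burnout mass m_f = stage dry + payload = 17,100.6 + 9,540 = 26,640.6 kg.
Using Δv = v_e ln(m₀/m_f): Δv = v_e · ln(165,000/26,640.6) = 2750.0 × ln(6.194) = 2750.0 × 1.8235 ≈ 5015 m/s.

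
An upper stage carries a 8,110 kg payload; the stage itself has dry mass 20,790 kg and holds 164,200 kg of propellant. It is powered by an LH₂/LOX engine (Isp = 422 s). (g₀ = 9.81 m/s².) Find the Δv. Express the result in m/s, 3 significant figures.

Δv ≈ 7860 m/s

v_e = Isp · g₀ = 422 × 9.81 = 4139.8 m/s.
m₀ = payload + dry + propellant = 8,110 + 20,790 + 164,200 = 193,100 kg.
m_f = payload + dry = 8,110 + 20,790 = 28,900 kg.
Using Δv = v_e ln(m₀/m_f): Δv = v_e · ln(m₀/m_f) = 4139.8 × ln(6.682) = 4139.8 × 1.8994 ≈ 7863.0 m/s.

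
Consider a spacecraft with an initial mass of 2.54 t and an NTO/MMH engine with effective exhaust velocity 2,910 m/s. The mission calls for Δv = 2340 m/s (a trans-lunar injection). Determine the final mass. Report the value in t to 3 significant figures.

m₀/m_f = exp(Δv / v_e) = exp(2340 / 2910.0) = exp(0.8041) = 2.2347.
m_f = m₀ / 2.2347 = 2.54 / 2.2347 = 1.13662 t.

final mass ≈ 1.14 t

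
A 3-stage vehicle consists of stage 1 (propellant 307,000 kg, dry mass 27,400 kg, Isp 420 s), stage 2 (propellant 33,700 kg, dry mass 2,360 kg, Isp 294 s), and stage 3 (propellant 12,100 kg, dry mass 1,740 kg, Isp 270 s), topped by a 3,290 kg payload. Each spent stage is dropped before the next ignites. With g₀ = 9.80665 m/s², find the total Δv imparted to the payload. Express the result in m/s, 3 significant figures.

Ignition mass of stage 1 = 307,000+27,400 + 33,700+2,360 + 12,100+1,740 + 3,290 = 387,590 kg.
Stage 1: m₀ = 387,590 kg, m_f = 387,590 − 307,000 = 80,590 kg; Δv = 420×9.80665×ln(4.809) = 4118.8×1.5706 ≈ 6469 m/s.
Stage 2: m₀ = 53,190 kg, m_f = 53,190 − 33,700 = 19,490 kg; Δv = 294×9.80665×ln(2.729) = 2883.2×1.0040 ≈ 2895 m/s.
Stage 3: m₀ = 17,130 kg, m_f = 17,130 − 12,100 = 5,030 kg; Δv = 270×9.80665×ln(3.406) = 2647.8×1.2254 ≈ 3245 m/s.
Total Δv = 6469 + 2895 + 3245 = 12609 m/s.

Δv ≈ 12600 m/s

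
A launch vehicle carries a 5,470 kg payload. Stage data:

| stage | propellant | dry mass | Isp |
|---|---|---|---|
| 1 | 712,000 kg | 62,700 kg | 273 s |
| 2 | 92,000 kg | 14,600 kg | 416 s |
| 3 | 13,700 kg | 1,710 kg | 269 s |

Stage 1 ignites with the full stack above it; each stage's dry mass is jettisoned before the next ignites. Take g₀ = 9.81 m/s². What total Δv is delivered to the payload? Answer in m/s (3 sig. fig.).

Δv ≈ 12200 m/s

Ignition mass of stage 1 = 712,000+62,700 + 92,000+14,600 + 13,700+1,710 + 5,470 = 902,180 kg.
Stage 1: m₀ = 902,180 kg, m_f = 902,180 − 712,000 = 190,180 kg; Δv = 273×9.81×ln(4.744) = 2678.1×1.5568 ≈ 4169 m/s.
Stage 2: m₀ = 127,480 kg, m_f = 127,480 − 92,000 = 35,480 kg; Δv = 416×9.81×ln(3.593) = 4081.0×1.2790 ≈ 5220 m/s.
Stage 3: m₀ = 20,880 kg, m_f = 20,880 − 13,700 = 7,180 kg; Δv = 269×9.81×ln(2.908) = 2638.9×1.0675 ≈ 2817 m/s.
Total Δv = 4169 + 5220 + 2817 = 12206 m/s.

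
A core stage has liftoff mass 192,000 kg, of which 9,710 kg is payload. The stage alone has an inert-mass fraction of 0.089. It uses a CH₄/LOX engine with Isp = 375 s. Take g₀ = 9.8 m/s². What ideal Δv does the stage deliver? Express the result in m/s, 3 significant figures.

Stage wet mass = m₀ − payload = 192,000 − 9,710 = 182,290 kg.
Stage dry mass = ε × stage wet mass = 0.089 × 182,290 = 16,223.8 kg.
Burnout mass m_f = stage dry + payload = 16,223.8 + 9,710 = 25,933.8 kg.
v_e = Isp · g₀ = 375 × 9.8 = 3675.0 m/s.
Δv = v_e · ln(192,000/25,933.8) = 3675.0 × ln(7.403) = 3675.0 × 2.0019 ≈ 7357 m/s.

Δv ≈ 7360 m/s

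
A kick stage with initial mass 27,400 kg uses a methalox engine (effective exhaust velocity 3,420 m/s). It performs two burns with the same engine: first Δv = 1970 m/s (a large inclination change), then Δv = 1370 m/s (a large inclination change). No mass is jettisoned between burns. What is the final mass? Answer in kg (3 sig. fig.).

final mass ≈ 10300 kg

After the first burn: m = 27400 × exp(−1970/3420.0) = 27400 × 0.56213 = 15,402.4 kg.
After the second burn: m = 15,402.4 × exp(−1370/3420.0) = 15,402.4 × 0.66993 = 10,318.5 kg.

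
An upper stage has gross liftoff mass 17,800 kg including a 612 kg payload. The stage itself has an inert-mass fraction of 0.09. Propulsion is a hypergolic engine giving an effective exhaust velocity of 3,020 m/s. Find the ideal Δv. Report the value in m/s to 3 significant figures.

Stage wet mass = m₀ − payload = 17,800 − 612 = 17,188 kg.
Stage dry mass = ε × stage wet mass = 0.09 × 17,188 = 1,546.92 kg.
Burnout mass m_f = stage dry + payload = 1,546.92 + 612 = 2,158.92 kg.
Δv = v_e · ln(17,800/2,158.92) = 3020.0 × ln(8.245) = 3020.0 × 2.1096 ≈ 6371 m/s.

Δv ≈ 6370 m/s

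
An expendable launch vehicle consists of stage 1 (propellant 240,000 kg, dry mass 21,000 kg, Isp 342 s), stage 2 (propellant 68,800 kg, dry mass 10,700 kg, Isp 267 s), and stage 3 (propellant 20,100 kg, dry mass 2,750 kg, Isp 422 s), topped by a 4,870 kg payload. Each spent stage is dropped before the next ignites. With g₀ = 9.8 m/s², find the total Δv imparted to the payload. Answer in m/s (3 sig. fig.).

Δv ≈ 11600 m/s

Ignition mass of stage 1 = 240,000+21,000 + 68,800+10,700 + 20,100+2,750 + 4,870 = 368,220 kg.
Stage 1: m₀ = 368,220 kg, m_f = 368,220 − 240,000 = 128,220 kg; Δv = 342×9.8×ln(2.872) = 3351.6×1.0549 ≈ 3536 m/s.
Stage 2: m₀ = 107,220 kg, m_f = 107,220 − 68,800 = 38,420 kg; Δv = 267×9.8×ln(2.791) = 2616.6×1.0263 ≈ 2685 m/s.
Stage 3: m₀ = 27,720 kg, m_f = 27,720 − 20,100 = 7,620 kg; Δv = 422×9.8×ln(3.638) = 4135.6×1.2914 ≈ 5341 m/s.
Total Δv = 3536 + 2685 + 5341 = 11562 m/s.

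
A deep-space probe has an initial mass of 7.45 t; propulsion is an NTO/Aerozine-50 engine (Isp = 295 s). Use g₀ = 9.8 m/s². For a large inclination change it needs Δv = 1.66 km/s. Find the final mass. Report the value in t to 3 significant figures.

final mass ≈ 4.20 t

v_e = Isp · g₀ = 295 × 9.8 = 2891.0 m/s.
Rocket equation: m₀/m_f = exp(Δv / v_e) = exp(1660 / 2891.0) = exp(0.5742) = 1.7757.
m_f = m₀ / 1.7757 = 7.45 / 1.7757 = 4.19553 t.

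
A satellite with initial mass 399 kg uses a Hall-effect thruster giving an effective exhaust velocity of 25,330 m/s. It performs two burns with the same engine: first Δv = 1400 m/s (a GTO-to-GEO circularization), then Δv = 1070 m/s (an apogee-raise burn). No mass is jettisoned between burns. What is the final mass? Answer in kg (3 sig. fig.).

After the first burn: m = 399 × exp(−1400/25330.0) = 399 × 0.94623 = 377.546 kg.
After the second burn: m = 377.546 × exp(−1070/25330.0) = 377.546 × 0.95864 = 361.931 kg.

final mass ≈ 362 kg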